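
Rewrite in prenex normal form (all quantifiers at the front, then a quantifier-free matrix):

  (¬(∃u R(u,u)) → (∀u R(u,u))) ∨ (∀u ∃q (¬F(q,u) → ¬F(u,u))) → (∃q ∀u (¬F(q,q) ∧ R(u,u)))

∀u ∃y ∃w1 ∀q ∃z ∀a (¬R(u,u) ∧ ¬R(y,y) ∧ ¬F(q,w1) ∧ F(w1,w1) ∨ ¬F(z,z) ∧ R(a,a))

First replace A → B with ¬A ∨ B.
  ¬(¬¬(∃u R(u,u)) ∨ (∀u R(u,u)) ∨ (∀u ∃q (¬¬F(q,u) ∨ ¬F(u,u)))) ∨ (∃q ∀u (¬F(q,q) ∧ R(u,u)))
Move each ¬ inward, flipping quantifiers it crosses:
  (∀u ¬R(u,u)) ∧ (∃u ¬R(u,u)) ∧ (∃u ∀q (¬F(q,u) ∧ F(u,u))) ∨ (∃q ∀u (¬F(q,q) ∧ R(u,u)))
Standardize variables apart so no two quantifiers bind the same name: u↦y, u↦w1, q↦z, u↦a.
  (∀u ¬R(u,u)) ∧ (∃y ¬R(y,y)) ∧ (∃w1 ∀q (¬F(q,w1) ∧ F(w1,w1))) ∨ (∃z ∀a (¬F(z,z) ∧ R(a,a)))
Finally move all quantifiers to the prefix:
  ∀u ∃y ∃w1 ∀q ∃z ∀a (¬R(u,u) ∧ ¬R(y,y) ∧ ¬F(q,w1) ∧ F(w1,w1) ∨ ¬F(z,z) ∧ R(a,a))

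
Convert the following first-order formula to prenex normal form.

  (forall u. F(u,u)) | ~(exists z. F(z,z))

forall u. forall z. (F(u,u) | ~F(z,z))

Move each ¬ inward, flipping quantifiers it crosses:
  (forall u. F(u,u)) | (forall z. ~F(z,z))
All bound variables are already distinct, so no renaming is needed.
Extract every quantifier outward, since the variables are now distinct and don't occur free across branches:
  forall u. forall z. (F(u,u) | ~F(z,z))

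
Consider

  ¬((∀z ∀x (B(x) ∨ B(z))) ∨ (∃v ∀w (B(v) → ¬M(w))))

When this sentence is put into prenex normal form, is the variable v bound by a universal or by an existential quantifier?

Rewrite implications/biconditionals: A → B as ¬A ∨ B.
  ¬((∀z ∀x (B(x) ∨ B(z))) ∨ (∃v ∀w (¬B(v) ∨ ¬M(w))))
Move each ¬ inward, flipping quantifiers it crosses:
  (∃z ∃x (¬B(x) ∧ ¬B(z))) ∧ (∀v ∃w (B(v) ∧ M(w)))
All bound variables are already distinct, so no renaming is needed.
Pull the quantifiers to the front (each side's bound variable is not free in the other side):
  ∃z ∃x ∀v ∃w (¬B(x) ∧ ¬B(z) ∧ B(v) ∧ M(w))
The quantifier ∃v sits under an odd number of negations (counting the antecedent side of each →), so it flips to ∀v.

universal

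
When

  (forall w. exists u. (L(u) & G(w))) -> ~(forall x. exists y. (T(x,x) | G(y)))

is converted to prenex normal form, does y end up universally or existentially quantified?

Eliminate → and ↔ using ¬ and ∨.
  ~(forall w. exists u. (L(u) & G(w))) | ~(forall x. exists y. (T(x,x) | G(y)))
Move each ¬ inward, flipping quantifiers it crosses:
  (exists w. forall u. (~L(u) | ~G(w))) | (exists x. forall y. (~T(x,x) & ~G(y)))
Extract every quantifier outward, since the variables are now distinct and don't occur free across branches:
  exists w. forall u. exists x. forall y. (~L(u) | ~G(w) | ~T(x,x) & ~G(y))
The quantifier exists y sits under an odd number of negations (counting the antecedent side of each →), so it flips to forall y.

universal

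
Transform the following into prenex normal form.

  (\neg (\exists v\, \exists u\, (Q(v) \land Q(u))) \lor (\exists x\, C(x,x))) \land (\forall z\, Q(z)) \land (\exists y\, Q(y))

\forall v\, \forall u\, \exists x\, \forall z\, \exists y\, ((\neg Q(v) \lor \neg Q(u) \lor C(x,x)) \land Q(z) \land Q(y))

Push ¬ through the quantifiers and connectives to reach negation normal form:
  ((\forall v\, \forall u\, (\neg Q(v) \lor \neg Q(u))) \lor (\exists x\, C(x,x))) \land (\forall z\, Q(z)) \land (\exists y\, Q(y))
All bound variables are already distinct, so no renaming is needed.
Extract every quantifier outward, since the variables are now distinct and don't occur free across branches:
  \forall v\, \forall u\, \exists x\, \forall z\, \exists y\, ((\neg Q(v) \lor \neg Q(u) \lor C(x,x)) \land Q(z) \land Q(y))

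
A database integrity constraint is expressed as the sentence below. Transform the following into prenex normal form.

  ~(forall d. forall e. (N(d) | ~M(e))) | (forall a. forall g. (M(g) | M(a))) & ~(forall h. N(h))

Drive negations inward (¬∀x A ≡ ∃x ¬A, ¬∃x A ≡ ∀x ¬A, De Morgan for ∧/∨):
  (exists d. exists e. (~N(d) & M(e))) | (forall a. forall g. (M(g) | M(a))) & (exists h. ~N(h))
Pull the quantifiers to the front (each side's bound variable is not free in the other side):
  exists d. exists e. forall a. forall g. exists h. (~N(d) & M(e) | (M(g) | M(a)) & ~N(h))

exists d. exists e. forall a. forall g. exists h. (~N(d) & M(e) | (M(g) | M(a)) & ~N(h))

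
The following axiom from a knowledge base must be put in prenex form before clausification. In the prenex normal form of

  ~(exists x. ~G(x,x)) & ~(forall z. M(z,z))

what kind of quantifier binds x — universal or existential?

Drive negations inward (¬∀x A ≡ ∃x ¬A, ¬∃x A ≡ ∀x ¬A, De Morgan for ∧/∨):
  (forall x. G(x,x)) & (exists z. ~M(z,z))
All bound variables are already distinct, so no renaming is needed.
Extract every quantifier outward, since the variables are now distinct and don't occur free across branches:
  forall x. exists z. (G(x,x) & ~M(z,z))
The quantifier exists x sits under an odd number of negations, so it flips to forall x.

universal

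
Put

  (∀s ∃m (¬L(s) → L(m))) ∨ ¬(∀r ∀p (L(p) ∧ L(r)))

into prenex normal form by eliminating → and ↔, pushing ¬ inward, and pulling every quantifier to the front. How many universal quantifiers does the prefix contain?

1

Eliminate → and ↔ using ¬ and ∨.
  (∀s ∃m (¬¬L(s) ∨ L(m))) ∨ ¬(∀r ∀p (L(p) ∧ L(r)))
Push ¬ through the quantifiers and connectives to reach negation normal form:
  (∀s ∃m (L(s) ∨ L(m))) ∨ (∃r ∃p (¬L(p) ∨ ¬L(r)))
Extract every quantifier outward, since the variables are now distinct and don't occur free across branches:
  ∀s ∃m ∃r ∃p (L(s) ∨ L(m) ∨ ¬L(p) ∨ ¬L(r))
The prefix is ∀s ∃m ∃r ∃p: 1 universal, 3 existential.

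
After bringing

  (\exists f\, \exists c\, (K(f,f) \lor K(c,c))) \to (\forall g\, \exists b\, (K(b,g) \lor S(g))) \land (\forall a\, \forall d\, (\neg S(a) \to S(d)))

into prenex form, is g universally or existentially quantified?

universal

Eliminate → and ↔ using ¬ and ∨.
  \neg (\exists f\, \exists c\, (K(f,f) \lor K(c,c))) \lor (\forall g\, \exists b\, (K(b,g) \lor S(g))) \land (\forall a\, \forall d\, (\neg \neg S(a) \lor S(d)))
Drive negations inward (¬∀x A ≡ ∃x ¬A, ¬∃x A ≡ ∀x ¬A, De Morgan for ∧/∨):
  (\forall f\, \forall c\, (\neg K(f,f) \land \neg K(c,c))) \lor (\forall g\, \exists b\, (K(b,g) \lor S(g))) \land (\forall a\, \forall d\, (S(a) \lor S(d)))
Finally move all quantifiers to the prefix:
  \forall f\, \forall c\, \forall g\, \exists b\, \forall a\, \forall d\, (\neg K(f,f) \land \neg K(c,c) \lor (K(b,g) \lor S(g)) \land (S(a) \lor S(d)))
The quantifier \forall g sits under an even number of negations (counting the antecedent side of each →), so it remains universal.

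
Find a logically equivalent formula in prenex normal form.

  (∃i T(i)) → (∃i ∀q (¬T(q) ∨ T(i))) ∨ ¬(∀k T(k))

Eliminate → and ↔ using ¬ and ∨.
  ¬(∃i T(i)) ∨ (∃i ∀q (¬T(q) ∨ T(i))) ∨ ¬(∀k T(k))
Move each ¬ inward, flipping quantifiers it crosses:
  (∀i ¬T(i)) ∨ (∃i ∀q (¬T(q) ∨ T(i))) ∨ (∃k ¬T(k))
Give each quantifier a distinct variable: i↦c.
  (∀i ¬T(i)) ∨ (∃c ∀q (¬T(q) ∨ T(c))) ∨ (∃k ¬T(k))
Extract every quantifier outward, since the variables are now distinct and don't occur free across branches:
  ∀i ∃c ∀q ∃k (¬T(i) ∨ ¬T(q) ∨ T(c) ∨ ¬T(k))

∀i ∃c ∀q ∃k (¬T(i) ∨ ¬T(q) ∨ T(c) ∨ ¬T(k))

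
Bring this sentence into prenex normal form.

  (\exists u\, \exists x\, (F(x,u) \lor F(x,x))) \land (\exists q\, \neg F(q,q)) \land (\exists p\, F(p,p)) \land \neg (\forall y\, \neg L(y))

Drive negations inward (¬∀x A ≡ ∃x ¬A, ¬∃x A ≡ ∀x ¬A, De Morgan for ∧/∨):
  (\exists u\, \exists x\, (F(x,u) \lor F(x,x))) \land (\exists q\, \neg F(q,q)) \land (\exists p\, F(p,p)) \land (\exists y\, L(y))
All bound variables are already distinct, so no renaming is needed.
Finally move all quantifiers to the prefix:
  \exists u\, \exists x\, \exists q\, \exists p\, \exists y\, ((F(x,u) \lor F(x,x)) \land \neg F(q,q) \land F(p,p) \land L(y))

\exists u\, \exists x\, \exists q\, \exists p\, \exists y\, ((F(x,u) \lor F(x,x)) \land \neg F(q,q) \land F(p,p) \land L(y))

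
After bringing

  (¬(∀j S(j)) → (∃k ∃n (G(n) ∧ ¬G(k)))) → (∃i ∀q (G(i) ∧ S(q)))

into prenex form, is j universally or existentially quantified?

existential

Eliminate → and ↔ using ¬ and ∨.
  ¬(¬¬(∀j S(j)) ∨ (∃k ∃n (G(n) ∧ ¬G(k)))) ∨ (∃i ∀q (G(i) ∧ S(q)))
Push ¬ through the quantifiers and connectives to reach negation normal form:
  (∃j ¬S(j)) ∧ (∀k ∀n (¬G(n) ∨ G(k))) ∨ (∃i ∀q (G(i) ∧ S(q)))
All bound variables are already distinct, so no renaming is needed.
Finally move all quantifiers to the prefix:
  ∃j ∀k ∀n ∃i ∀q (¬S(j) ∧ (¬G(n) ∨ G(k)) ∨ G(i) ∧ S(q))
The quantifier ∀j sits under an odd number of negations (counting the antecedent side of each →), so it flips to ∃j.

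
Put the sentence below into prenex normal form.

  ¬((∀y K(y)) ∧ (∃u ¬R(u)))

∃y ∀u (¬K(y) ∨ R(u))

Push ¬ through the quantifiers and connectives to reach negation normal form:
  (∃y ¬K(y)) ∨ (∀u R(u))
All bound variables are already distinct, so no renaming is needed.
Pull the quantifiers to the front (each side's bound variable is not free in the other side):
  ∃y ∀u (¬K(y) ∨ R(u))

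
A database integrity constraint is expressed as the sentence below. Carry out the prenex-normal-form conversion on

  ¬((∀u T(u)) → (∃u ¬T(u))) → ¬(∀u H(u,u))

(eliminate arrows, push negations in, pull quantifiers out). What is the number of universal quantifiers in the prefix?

0

Eliminate → and ↔ using ¬ and ∨.
  ¬¬(¬(∀u T(u)) ∨ (∃u ¬T(u))) ∨ ¬(∀u H(u,u))
Move each ¬ inward, flipping quantifiers it crosses:
  (∃u ¬T(u)) ∨ (∃u ¬T(u)) ∨ (∃u ¬H(u,u))
Standardize variables apart so no two quantifiers bind the same name: u↦w, u↦z.
  (∃u ¬T(u)) ∨ (∃w ¬T(w)) ∨ (∃z ¬H(z,z))
Pull the quantifiers to the front (each side's bound variable is not free in the other side):
  ∃u ∃w ∃z (¬T(u) ∨ ¬T(w) ∨ ¬H(z,z))
The prefix is ∃u ∃w ∃z: 0 universal, 3 existential.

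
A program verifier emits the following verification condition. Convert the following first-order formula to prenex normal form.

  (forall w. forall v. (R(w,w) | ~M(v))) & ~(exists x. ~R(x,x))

Drive negations inward (¬∀x A ≡ ∃x ¬A, ¬∃x A ≡ ∀x ¬A, De Morgan for ∧/∨):
  (forall w. forall v. (R(w,w) | ~M(v))) & (forall x. R(x,x))
All bound variables are already distinct, so no renaming is needed.
Extract every quantifier outward, since the variables are now distinct and don't occur free across branches:
  forall w. forall v. forall x. ((R(w,w) | ~M(v)) & R(x,x))

forall w. forall v. forall x. ((R(w,w) | ~M(v)) & R(x,x))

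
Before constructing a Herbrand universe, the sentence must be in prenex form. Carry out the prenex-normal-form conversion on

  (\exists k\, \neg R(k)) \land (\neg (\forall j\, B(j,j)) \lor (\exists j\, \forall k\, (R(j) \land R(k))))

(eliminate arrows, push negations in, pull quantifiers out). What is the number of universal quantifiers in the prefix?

Move each ¬ inward, flipping quantifiers it crosses:
  (\exists k\, \neg R(k)) \land ((\exists j\, \neg B(j,j)) \lor (\exists j\, \forall k\, (R(j) \land R(k))))
Standardize variables apart so no two quantifiers bind the same name: j↦y1, k↦u.
  (\exists k\, \neg R(k)) \land ((\exists j\, \neg B(j,j)) \lor (\exists y1\, \forall u\, (R(y1) \land R(u))))
Finally move all quantifiers to the prefix:
  \exists k\, \exists j\, \exists y1\, \forall u\, (\neg R(k) \land (\neg B(j,j) \lor R(y1) \land R(u)))
The prefix is \exists k \exists j \exists y1 \forall u: 1 universal, 3 existential.

1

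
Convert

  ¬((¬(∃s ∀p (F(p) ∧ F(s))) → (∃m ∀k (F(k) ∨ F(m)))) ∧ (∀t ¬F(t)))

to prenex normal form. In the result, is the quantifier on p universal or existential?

existential

First replace A → B with ¬A ∨ B.
  ¬((¬¬(∃s ∀p (F(p) ∧ F(s))) ∨ (∃m ∀k (F(k) ∨ F(m)))) ∧ (∀t ¬F(t)))
Move each ¬ inward, flipping quantifiers it crosses:
  (∀s ∃p (¬F(p) ∨ ¬F(s))) ∧ (∀m ∃k (¬F(k) ∧ ¬F(m))) ∨ (∃t F(t))
All bound variables are already distinct, so no renaming is needed.
Extract every quantifier outward, since the variables are now distinct and don't occur free across branches:
  ∀s ∃p ∀m ∃k ∃t ((¬F(p) ∨ ¬F(s)) ∧ ¬F(k) ∧ ¬F(m) ∨ F(t))
The quantifier ∀p sits under an odd number of negations (counting the antecedent side of each →), so it flips to ∃p.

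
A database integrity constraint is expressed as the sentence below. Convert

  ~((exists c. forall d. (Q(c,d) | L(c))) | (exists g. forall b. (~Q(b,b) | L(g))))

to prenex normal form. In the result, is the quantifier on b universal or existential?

Move each ¬ inward, flipping quantifiers it crosses:
  (forall c. exists d. (~Q(c,d) & ~L(c))) & (forall g. exists b. (Q(b,b) & ~L(g)))
Pull the quantifiers to the front (each side's bound variable is not free in the other side):
  forall c. exists d. forall g. exists b. (~Q(c,d) & ~L(c) & Q(b,b) & ~L(g))
The quantifier forall b sits under an odd number of negations, so it flips to exists b.

existential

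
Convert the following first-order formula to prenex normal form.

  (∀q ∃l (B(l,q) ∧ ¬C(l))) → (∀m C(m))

∃q ∀l ∀m (¬B(l,q) ∨ C(l) ∨ C(m))

First replace A → B with ¬A ∨ B.
  ¬(∀q ∃l (B(l,q) ∧ ¬C(l))) ∨ (∀m C(m))
Drive negations inward (¬∀x A ≡ ∃x ¬A, ¬∃x A ≡ ∀x ¬A, De Morgan for ∧/∨):
  (∃q ∀l (¬B(l,q) ∨ C(l))) ∨ (∀m C(m))
Extract every quantifier outward, since the variables are now distinct and don't occur free across branches:
  ∃q ∀l ∀m (¬B(l,q) ∨ C(l) ∨ C(m))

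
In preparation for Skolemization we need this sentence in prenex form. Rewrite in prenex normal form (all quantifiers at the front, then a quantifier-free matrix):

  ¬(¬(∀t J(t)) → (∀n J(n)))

∃t ∃n (¬J(t) ∧ ¬J(n))

Eliminate → and ↔ using ¬ and ∨.
  ¬(¬¬(∀t J(t)) ∨ (∀n J(n)))
Move each ¬ inward, flipping quantifiers it crosses:
  (∃t ¬J(t)) ∧ (∃n ¬J(n))
Extract every quantifier outward, since the variables are now distinct and don't occur free across branches:
  ∃t ∃n (¬J(t) ∧ ¬J(n))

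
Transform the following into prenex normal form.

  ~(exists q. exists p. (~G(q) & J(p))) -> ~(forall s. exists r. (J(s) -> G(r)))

exists q. exists p. exists s. forall r. (~G(q) & J(p) | J(s) & ~G(r))

Rewrite implications/biconditionals: A → B as ¬A ∨ B.
  ~~(exists q. exists p. (~G(q) & J(p))) | ~(forall s. exists r. (~J(s) | G(r)))
Drive negations inward (¬∀x A ≡ ∃x ¬A, ¬∃x A ≡ ∀x ¬A, De Morgan for ∧/∨):
  (exists q. exists p. (~G(q) & J(p))) | (exists s. forall r. (J(s) & ~G(r)))
Finally move all quantifiers to the prefix:
  exists q. exists p. exists s. forall r. (~G(q) & J(p) | J(s) & ~G(r))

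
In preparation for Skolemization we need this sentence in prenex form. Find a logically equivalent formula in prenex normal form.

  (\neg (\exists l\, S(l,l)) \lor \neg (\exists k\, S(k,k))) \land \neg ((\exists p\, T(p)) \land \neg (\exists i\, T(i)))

Drive negations inward (¬∀x A ≡ ∃x ¬A, ¬∃x A ≡ ∀x ¬A, De Morgan for ∧/∨):
  ((\forall l\, \neg S(l,l)) \lor (\forall k\, \neg S(k,k))) \land ((\forall p\, \neg T(p)) \lor (\exists i\, T(i)))
All bound variables are already distinct, so no renaming is needed.
Finally move all quantifiers to the prefix:
  \forall l\, \forall k\, \forall p\, \exists i\, ((\neg S(l,l) \lor \neg S(k,k)) \land (\neg T(p) \lor T(i)))

\forall l\, \forall k\, \forall p\, \exists i\, ((\neg S(l,l) \lor \neg S(k,k)) \land (\neg T(p) \lor T(i)))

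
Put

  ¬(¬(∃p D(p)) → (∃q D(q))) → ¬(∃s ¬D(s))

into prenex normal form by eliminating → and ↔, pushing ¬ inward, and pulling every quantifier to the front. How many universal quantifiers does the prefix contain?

1

Eliminate → and ↔ using ¬ and ∨.
  ¬¬(¬¬(∃p D(p)) ∨ (∃q D(q))) ∨ ¬(∃s ¬D(s))
Move each ¬ inward, flipping quantifiers it crosses:
  (∃p D(p)) ∨ (∃q D(q)) ∨ (∀s D(s))
Pull the quantifiers to the front (each side's bound variable is not free in the other side):
  ∃p ∃q ∀s (D(p) ∨ D(q) ∨ D(s))
The prefix is ∃p ∃q ∀s: 1 universal, 2 existential.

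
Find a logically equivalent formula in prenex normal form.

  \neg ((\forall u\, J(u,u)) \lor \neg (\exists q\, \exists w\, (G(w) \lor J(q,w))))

Push ¬ through the quantifiers and connectives to reach negation normal form:
  (\exists u\, \neg J(u,u)) \land (\exists q\, \exists w\, (G(w) \lor J(q,w)))
Extract every quantifier outward, since the variables are now distinct and don't occur free across branches:
  \exists u\, \exists q\, \exists w\, (\neg J(u,u) \land (G(w) \lor J(q,w)))

\exists u\, \exists q\, \exists w\, (\neg J(u,u) \land (G(w) \lor J(q,w)))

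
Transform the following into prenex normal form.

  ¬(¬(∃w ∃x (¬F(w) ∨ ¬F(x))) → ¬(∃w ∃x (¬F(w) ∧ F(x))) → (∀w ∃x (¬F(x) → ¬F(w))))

First replace A → B with ¬A ∨ B.
  ¬(¬¬(∃w ∃x (¬F(w) ∨ ¬F(x))) ∨ ¬¬(∃w ∃x (¬F(w) ∧ F(x))) ∨ (∀w ∃x (¬¬F(x) ∨ ¬F(w))))
Push ¬ through the quantifiers and connectives to reach negation normal form:
  (∀w ∀x (F(w) ∧ F(x))) ∧ (∀w ∀x (F(w) ∨ ¬F(x))) ∧ (∃w ∀x (¬F(x) ∧ F(w)))
Standardize variables apart so no two quantifiers bind the same name: w↦q, x↦u, w↦p, x↦y1.
  (∀w ∀x (F(w) ∧ F(x))) ∧ (∀q ∀u (F(q) ∨ ¬F(u))) ∧ (∃p ∀y1 (¬F(y1) ∧ F(p)))
Extract every quantifier outward, since the variables are now distinct and don't occur free across branches:
  ∀w ∀x ∀q ∀u ∃p ∀y1 (F(w) ∧ F(x) ∧ (F(q) ∨ ¬F(u)) ∧ ¬F(y1) ∧ F(p))

∀w ∀x ∀q ∀u ∃p ∀y1 (F(w) ∧ F(x) ∧ (F(q) ∨ ¬F(u)) ∧ ¬F(y1) ∧ F(p))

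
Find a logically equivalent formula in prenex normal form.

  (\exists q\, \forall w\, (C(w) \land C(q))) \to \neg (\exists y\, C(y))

\forall q\, \exists w\, \forall y\, (\neg C(w) \lor \neg C(q) \lor \neg C(y))

Eliminate → and ↔ using ¬ and ∨.
  \neg (\exists q\, \forall w\, (C(w) \land C(q))) \lor \neg (\exists y\, C(y))
Drive negations inward (¬∀x A ≡ ∃x ¬A, ¬∃x A ≡ ∀x ¬A, De Morgan for ∧/∨):
  (\forall q\, \exists w\, (\neg C(w) \lor \neg C(q))) \lor (\forall y\, \neg C(y))
All bound variables are already distinct, so no renaming is needed.
Pull the quantifiers to the front (each side's bound variable is not free in the other side):
  \forall q\, \exists w\, \forall y\, (\neg C(w) \lor \neg C(q) \lor \neg C(y))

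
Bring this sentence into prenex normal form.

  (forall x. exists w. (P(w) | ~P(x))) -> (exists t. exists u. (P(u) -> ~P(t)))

Eliminate → and ↔ using ¬ and ∨.
  ~(forall x. exists w. (P(w) | ~P(x))) | (exists t. exists u. (~P(u) | ~P(t)))
Push ¬ through the quantifiers and connectives to reach negation normal form:
  (exists x. forall w. (~P(w) & P(x))) | (exists t. exists u. (~P(u) | ~P(t)))
All bound variables are already distinct, so no renaming is needed.
Extract every quantifier outward, since the variables are now distinct and don't occur free across branches:
  exists x. forall w. exists t. exists u. (~P(w) & P(x) | ~P(u) | ~P(t))

exists x. forall w. exists t. exists u. (~P(w) & P(x) | ~P(u) | ~P(t))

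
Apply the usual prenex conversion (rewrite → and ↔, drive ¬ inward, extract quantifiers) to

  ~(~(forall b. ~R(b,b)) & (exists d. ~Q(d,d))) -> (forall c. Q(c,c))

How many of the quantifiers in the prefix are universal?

Rewrite implications/biconditionals: A → B as ¬A ∨ B.
  ~~(~(forall b. ~R(b,b)) & (exists d. ~Q(d,d))) | (forall c. Q(c,c))
Drive negations inward (¬∀x A ≡ ∃x ¬A, ¬∃x A ≡ ∀x ¬A, De Morgan for ∧/∨):
  (exists b. R(b,b)) & (exists d. ~Q(d,d)) | (forall c. Q(c,c))
Finally move all quantifiers to the prefix:
  exists b. exists d. forall c. (R(b,b) & ~Q(d,d) | Q(c,c))
The prefix is exists b exists d forall c: 1 universal, 2 existential.

1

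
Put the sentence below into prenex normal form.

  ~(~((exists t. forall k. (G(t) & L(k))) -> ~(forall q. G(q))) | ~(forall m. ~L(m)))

forall t. exists k. exists q. forall m. ((~G(t) | ~L(k) | ~G(q)) & ~L(m))

Eliminate → and ↔ using ¬ and ∨.
  ~(~(~(exists t. forall k. (G(t) & L(k))) | ~(forall q. G(q))) | ~(forall m. ~L(m)))
Drive negations inward (¬∀x A ≡ ∃x ¬A, ¬∃x A ≡ ∀x ¬A, De Morgan for ∧/∨):
  ((forall t. exists k. (~G(t) | ~L(k))) | (exists q. ~G(q))) & (forall m. ~L(m))
All bound variables are already distinct, so no renaming is needed.
Extract every quantifier outward, since the variables are now distinct and don't occur free across branches:
  forall t. exists k. exists q. forall m. ((~G(t) | ~L(k) | ~G(q)) & ~L(m))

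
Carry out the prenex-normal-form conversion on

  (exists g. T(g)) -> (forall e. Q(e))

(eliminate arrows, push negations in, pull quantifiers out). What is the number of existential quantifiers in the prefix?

Eliminate → and ↔ using ¬ and ∨.
  ~(exists g. T(g)) | (forall e. Q(e))
Drive negations inward (¬∀x A ≡ ∃x ¬A, ¬∃x A ≡ ∀x ¬A, De Morgan for ∧/∨):
  (forall g. ~T(g)) | (forall e. Q(e))
Extract every quantifier outward, since the variables are now distinct and don't occur free across branches:
  forall g. forall e. (~T(g) | Q(e))
The prefix is forall g forall e: 2 universal, 0 existential.

0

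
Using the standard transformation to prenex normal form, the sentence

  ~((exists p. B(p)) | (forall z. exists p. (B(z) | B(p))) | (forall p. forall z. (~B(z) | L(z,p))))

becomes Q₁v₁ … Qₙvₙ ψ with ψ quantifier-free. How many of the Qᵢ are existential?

3

Move each ¬ inward, flipping quantifiers it crosses:
  (forall p. ~B(p)) & (exists z. forall p. (~B(z) & ~B(p))) & (exists p. exists z. (B(z) & ~L(z,p)))
Standardize variables apart so no two quantifiers bind the same name: p↦v1, p↦x, z↦w.
  (forall p. ~B(p)) & (exists z. forall v1. (~B(z) & ~B(v1))) & (exists x. exists w. (B(w) & ~L(w,x)))
Pull the quantifiers to the front (each side's bound variable is not free in the other side):
  forall p. exists z. forall v1. exists x. exists w. (~B(p) & ~B(z) & ~B(v1) & B(w) & ~L(w,x))
The prefix is forall p exists z forall v1 exists x exists w: 2 universal, 3 existential.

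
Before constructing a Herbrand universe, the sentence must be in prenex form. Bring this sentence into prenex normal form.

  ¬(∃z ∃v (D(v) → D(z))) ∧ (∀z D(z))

∀z ∀v ∀u (D(v) ∧ ¬D(z) ∧ D(u))

Eliminate → and ↔ using ¬ and ∨.
  ¬(∃z ∃v (¬D(v) ∨ D(z))) ∧ (∀z D(z))
Move each ¬ inward, flipping quantifiers it crosses:
  (∀z ∀v (D(v) ∧ ¬D(z))) ∧ (∀z D(z))
Standardize variables apart so no two quantifiers bind the same name: z↦u.
  (∀z ∀v (D(v) ∧ ¬D(z))) ∧ (∀u D(u))
Pull the quantifiers to the front (each side's bound variable is not free in the other side):
  ∀z ∀v ∀u (D(v) ∧ ¬D(z) ∧ D(u))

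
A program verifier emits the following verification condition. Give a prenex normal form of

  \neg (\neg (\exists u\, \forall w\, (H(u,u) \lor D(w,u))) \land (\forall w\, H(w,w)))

\exists u\, \forall w\, \exists u1\, (H(u,u) \lor D(w,u) \lor \neg H(u1,u1))

Push ¬ through the quantifiers and connectives to reach negation normal form:
  (\exists u\, \forall w\, (H(u,u) \lor D(w,u))) \lor (\exists w\, \neg H(w,w))
Give each quantifier a distinct variable: w↦u1.
  (\exists u\, \forall w\, (H(u,u) \lor D(w,u))) \lor (\exists u1\, \neg H(u1,u1))
Pull the quantifiers to the front (each side's bound variable is not free in the other side):
  \exists u\, \forall w\, \exists u1\, (H(u,u) \lor D(w,u) \lor \neg H(u1,u1))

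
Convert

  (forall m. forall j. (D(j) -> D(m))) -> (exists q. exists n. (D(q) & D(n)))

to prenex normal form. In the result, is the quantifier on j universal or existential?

existential

Rewrite implications/biconditionals: A → B as ¬A ∨ B.
  ~(forall m. forall j. (~D(j) | D(m))) | (exists q. exists n. (D(q) & D(n)))
Drive negations inward (¬∀x A ≡ ∃x ¬A, ¬∃x A ≡ ∀x ¬A, De Morgan for ∧/∨):
  (exists m. exists j. (D(j) & ~D(m))) | (exists q. exists n. (D(q) & D(n)))
All bound variables are already distinct, so no renaming is needed.
Pull the quantifiers to the front (each side's bound variable is not free in the other side):
  exists m. exists j. exists q. exists n. (D(j) & ~D(m) | D(q) & D(n))
The quantifier forall j sits under an odd number of negations (counting the antecedent side of each →), so it flips to exists j.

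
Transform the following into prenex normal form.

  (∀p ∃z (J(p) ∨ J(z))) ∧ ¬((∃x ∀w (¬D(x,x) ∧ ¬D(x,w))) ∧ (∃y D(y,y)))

Move each ¬ inward, flipping quantifiers it crosses:
  (∀p ∃z (J(p) ∨ J(z))) ∧ ((∀x ∃w (D(x,x) ∨ D(x,w))) ∨ (∀y ¬D(y,y)))
Extract every quantifier outward, since the variables are now distinct and don't occur free across branches:
  ∀p ∃z ∀x ∃w ∀y ((J(p) ∨ J(z)) ∧ (D(x,x) ∨ D(x,w) ∨ ¬D(y,y)))

∀p ∃z ∀x ∃w ∀y ((J(p) ∨ J(z)) ∧ (D(x,x) ∨ D(x,w) ∨ ¬D(y,y)))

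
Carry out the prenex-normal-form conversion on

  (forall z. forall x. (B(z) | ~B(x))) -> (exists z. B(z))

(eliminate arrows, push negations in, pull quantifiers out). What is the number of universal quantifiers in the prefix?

Rewrite implications/biconditionals: A → B as ¬A ∨ B.
  ~(forall z. forall x. (B(z) | ~B(x))) | (exists z. B(z))
Drive negations inward (¬∀x A ≡ ∃x ¬A, ¬∃x A ≡ ∀x ¬A, De Morgan for ∧/∨):
  (exists z. exists x. (~B(z) & B(x))) | (exists z. B(z))
Give each quantifier a distinct variable: z↦w.
  (exists z. exists x. (~B(z) & B(x))) | (exists w. B(w))
Pull the quantifiers to the front (each side's bound variable is not free in the other side):
  exists z. exists x. exists w. (~B(z) & B(x) | B(w))
The prefix is exists z exists x exists w: 0 universal, 3 existential.

0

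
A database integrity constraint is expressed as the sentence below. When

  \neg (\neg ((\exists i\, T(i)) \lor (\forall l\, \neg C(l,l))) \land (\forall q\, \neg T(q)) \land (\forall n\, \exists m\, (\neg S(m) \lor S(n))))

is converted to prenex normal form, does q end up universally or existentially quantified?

existential

Move each ¬ inward, flipping quantifiers it crosses:
  (\exists i\, T(i)) \lor (\forall l\, \neg C(l,l)) \lor (\exists q\, T(q)) \lor (\exists n\, \forall m\, (S(m) \land \neg S(n)))
All bound variables are already distinct, so no renaming is needed.
Finally move all quantifiers to the prefix:
  \exists i\, \forall l\, \exists q\, \exists n\, \forall m\, (T(i) \lor \neg C(l,l) \lor T(q) \lor S(m) \land \neg S(n))
The quantifier \forall q sits under an odd number of negations, so it flips to \exists q.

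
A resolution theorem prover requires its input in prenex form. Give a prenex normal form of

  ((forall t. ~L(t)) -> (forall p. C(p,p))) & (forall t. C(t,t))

exists t. forall p. forall a. ((L(t) | C(p,p)) & C(a,a))

Eliminate → and ↔ using ¬ and ∨.
  (~(forall t. ~L(t)) | (forall p. C(p,p))) & (forall t. C(t,t))
Move each ¬ inward, flipping quantifiers it crosses:
  ((exists t. L(t)) | (forall p. C(p,p))) & (forall t. C(t,t))
Rename bound variables to avoid capture: t↦a.
  ((exists t. L(t)) | (forall p. C(p,p))) & (forall a. C(a,a))
Pull the quantifiers to the front (each side's bound variable is not free in the other side):
  exists t. forall p. forall a. ((L(t) | C(p,p)) & C(a,a))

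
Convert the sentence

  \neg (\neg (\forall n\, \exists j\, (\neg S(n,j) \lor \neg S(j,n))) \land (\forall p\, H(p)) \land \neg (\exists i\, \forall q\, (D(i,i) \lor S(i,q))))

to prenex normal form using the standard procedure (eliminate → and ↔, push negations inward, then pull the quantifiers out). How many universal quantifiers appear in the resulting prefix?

Drive negations inward (¬∀x A ≡ ∃x ¬A, ¬∃x A ≡ ∀x ¬A, De Morgan for ∧/∨):
  (\forall n\, \exists j\, (\neg S(n,j) \lor \neg S(j,n))) \lor (\exists p\, \neg H(p)) \lor (\exists i\, \forall q\, (D(i,i) \lor S(i,q)))
Extract every quantifier outward, since the variables are now distinct and don't occur free across branches:
  \forall n\, \exists j\, \exists p\, \exists i\, \forall q\, (\neg S(n,j) \lor \neg S(j,n) \lor \neg H(p) \lor D(i,i) \lor S(i,q))
The prefix is \forall n \exists j \exists p \exists i \forall q: 2 universal, 3 existential.

2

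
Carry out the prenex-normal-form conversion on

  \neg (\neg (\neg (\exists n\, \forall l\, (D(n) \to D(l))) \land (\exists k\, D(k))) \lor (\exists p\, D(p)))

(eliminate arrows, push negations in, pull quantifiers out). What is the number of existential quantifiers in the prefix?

2

Rewrite implications/biconditionals: A → B as ¬A ∨ B.
  \neg (\neg (\neg (\exists n\, \forall l\, (\neg D(n) \lor D(l))) \land (\exists k\, D(k))) \lor (\exists p\, D(p)))
Drive negations inward (¬∀x A ≡ ∃x ¬A, ¬∃x A ≡ ∀x ¬A, De Morgan for ∧/∨):
  (\forall n\, \exists l\, (D(n) \land \neg D(l))) \land (\exists k\, D(k)) \land (\forall p\, \neg D(p))
All bound variables are already distinct, so no renaming is needed.
Extract every quantifier outward, since the variables are now distinct and don't occur free across branches:
  \forall n\, \exists l\, \exists k\, \forall p\, (D(n) \land \neg D(l) \land D(k) \land \neg D(p))
The prefix is \forall n \exists l \exists k \forall p: 2 universal, 2 existential.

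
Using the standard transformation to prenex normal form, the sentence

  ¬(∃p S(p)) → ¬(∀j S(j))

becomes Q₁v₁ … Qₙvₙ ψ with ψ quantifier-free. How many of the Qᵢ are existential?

Eliminate → and ↔ using ¬ and ∨.
  ¬¬(∃p S(p)) ∨ ¬(∀j S(j))
Push ¬ through the quantifiers and connectives to reach negation normal form:
  (∃p S(p)) ∨ (∃j ¬S(j))
All bound variables are already distinct, so no renaming is needed.
Finally move all quantifiers to the prefix:
  ∃p ∃j (S(p) ∨ ¬S(j))
The prefix is ∃p ∃j: 0 universal, 2 existential.

2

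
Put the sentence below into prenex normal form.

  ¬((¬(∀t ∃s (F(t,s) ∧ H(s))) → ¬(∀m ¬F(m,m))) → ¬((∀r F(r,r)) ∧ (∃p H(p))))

First replace A → B with ¬A ∨ B.
  ¬(¬(¬¬(∀t ∃s (F(t,s) ∧ H(s))) ∨ ¬(∀m ¬F(m,m))) ∨ ¬((∀r F(r,r)) ∧ (∃p H(p))))
Drive negations inward (¬∀x A ≡ ∃x ¬A, ¬∃x A ≡ ∀x ¬A, De Morgan for ∧/∨):
  ((∀t ∃s (F(t,s) ∧ H(s))) ∨ (∃m F(m,m))) ∧ (∀r F(r,r)) ∧ (∃p H(p))
All bound variables are already distinct, so no renaming is needed.
Extract every quantifier outward, since the variables are now distinct and don't occur free across branches:
  ∀t ∃s ∃m ∀r ∃p ((F(t,s) ∧ H(s) ∨ F(m,m)) ∧ F(r,r) ∧ H(p))

∀t ∃s ∃m ∀r ∃p ((F(t,s) ∧ H(s) ∨ F(m,m)) ∧ F(r,r) ∧ H(p))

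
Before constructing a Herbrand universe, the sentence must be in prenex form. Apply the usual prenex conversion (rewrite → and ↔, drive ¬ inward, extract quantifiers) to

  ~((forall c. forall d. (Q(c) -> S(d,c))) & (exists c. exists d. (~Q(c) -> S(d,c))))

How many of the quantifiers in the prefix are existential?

2

Rewrite implications/biconditionals: A → B as ¬A ∨ B.
  ~((forall c. forall d. (~Q(c) | S(d,c))) & (exists c. exists d. (~~Q(c) | S(d,c))))
Push ¬ through the quantifiers and connectives to reach negation normal form:
  (exists c. exists d. (Q(c) & ~S(d,c))) | (forall c. forall d. (~Q(c) & ~S(d,c)))
Give each quantifier a distinct variable: c↦u1, d↦b.
  (exists c. exists d. (Q(c) & ~S(d,c))) | (forall u1. forall b. (~Q(u1) & ~S(b,u1)))
Extract every quantifier outward, since the variables are now distinct and don't occur free across branches:
  exists c. exists d. forall u1. forall b. (Q(c) & ~S(d,c) | ~Q(u1) & ~S(b,u1))
The prefix is exists c exists d forall u1 forall b: 2 universal, 2 existential.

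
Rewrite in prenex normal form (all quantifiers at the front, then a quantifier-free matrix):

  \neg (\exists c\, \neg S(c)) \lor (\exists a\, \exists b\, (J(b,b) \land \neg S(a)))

\forall c\, \exists a\, \exists b\, (S(c) \lor J(b,b) \land \neg S(a))

Move each ¬ inward, flipping quantifiers it crosses:
  (\forall c\, S(c)) \lor (\exists a\, \exists b\, (J(b,b) \land \neg S(a)))
Finally move all quantifiers to the prefix:
  \forall c\, \exists a\, \exists b\, (S(c) \lor J(b,b) \land \neg S(a))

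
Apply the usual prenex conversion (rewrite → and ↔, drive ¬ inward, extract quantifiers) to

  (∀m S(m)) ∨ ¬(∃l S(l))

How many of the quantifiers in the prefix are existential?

0

Move each ¬ inward, flipping quantifiers it crosses:
  (∀m S(m)) ∨ (∀l ¬S(l))
Pull the quantifiers to the front (each side's bound variable is not free in the other side):
  ∀m ∀l (S(m) ∨ ¬S(l))
The prefix is ∀m ∀l: 2 universal, 0 existential.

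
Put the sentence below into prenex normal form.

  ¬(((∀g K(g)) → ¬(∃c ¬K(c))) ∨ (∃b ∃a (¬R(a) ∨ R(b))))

Eliminate → and ↔ using ¬ and ∨.
  ¬(¬(∀g K(g)) ∨ ¬(∃c ¬K(c)) ∨ (∃b ∃a (¬R(a) ∨ R(b))))
Push ¬ through the quantifiers and connectives to reach negation normal form:
  (∀g K(g)) ∧ (∃c ¬K(c)) ∧ (∀b ∀a (R(a) ∧ ¬R(b)))
All bound variables are already distinct, so no renaming is needed.
Finally move all quantifiers to the prefix:
  ∀g ∃c ∀b ∀a (K(g) ∧ ¬K(c) ∧ R(a) ∧ ¬R(b))

∀g ∃c ∀b ∀a (K(g) ∧ ¬K(c) ∧ R(a) ∧ ¬R(b))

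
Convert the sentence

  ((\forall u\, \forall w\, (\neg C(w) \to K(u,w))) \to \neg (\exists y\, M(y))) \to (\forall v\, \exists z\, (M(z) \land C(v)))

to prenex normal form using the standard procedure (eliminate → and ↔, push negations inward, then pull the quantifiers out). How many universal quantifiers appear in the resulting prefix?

Rewrite implications/biconditionals: A → B as ¬A ∨ B.
  \neg (\neg (\forall u\, \forall w\, (\neg \neg C(w) \lor K(u,w))) \lor \neg (\exists y\, M(y))) \lor (\forall v\, \exists z\, (M(z) \land C(v)))
Move each ¬ inward, flipping quantifiers it crosses:
  (\forall u\, \forall w\, (C(w) \lor K(u,w))) \land (\exists y\, M(y)) \lor (\forall v\, \exists z\, (M(z) \land C(v)))
Pull the quantifiers to the front (each side's bound variable is not free in the other side):
  \forall u\, \forall w\, \exists y\, \forall v\, \exists z\, ((C(w) \lor K(u,w)) \land M(y) \lor M(z) \land C(v))
The prefix is \forall u \forall w \exists y \forall v \exists z: 3 universal, 2 existential.

3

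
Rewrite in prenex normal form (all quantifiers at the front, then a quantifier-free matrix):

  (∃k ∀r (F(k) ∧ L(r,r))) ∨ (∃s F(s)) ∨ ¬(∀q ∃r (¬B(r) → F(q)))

First replace A → B with ¬A ∨ B.
  (∃k ∀r (F(k) ∧ L(r,r))) ∨ (∃s F(s)) ∨ ¬(∀q ∃r (¬¬B(r) ∨ F(q)))
Drive negations inward (¬∀x A ≡ ∃x ¬A, ¬∃x A ≡ ∀x ¬A, De Morgan for ∧/∨):
  (∃k ∀r (F(k) ∧ L(r,r))) ∨ (∃s F(s)) ∨ (∃q ∀r (¬B(r) ∧ ¬F(q)))
Standardize variables apart so no two quantifiers bind the same name: r↦v1.
  (∃k ∀r (F(k) ∧ L(r,r))) ∨ (∃s F(s)) ∨ (∃q ∀v1 (¬B(v1) ∧ ¬F(q)))
Finally move all quantifiers to the prefix:
  ∃k ∀r ∃s ∃q ∀v1 (F(k) ∧ L(r,r) ∨ F(s) ∨ ¬B(v1) ∧ ¬F(q))

∃k ∀r ∃s ∃q ∀v1 (F(k) ∧ L(r,r) ∨ F(s) ∨ ¬B(v1) ∧ ¬F(q))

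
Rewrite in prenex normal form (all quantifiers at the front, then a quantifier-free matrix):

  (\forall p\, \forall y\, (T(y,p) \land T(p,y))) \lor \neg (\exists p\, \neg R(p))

Drive negations inward (¬∀x A ≡ ∃x ¬A, ¬∃x A ≡ ∀x ¬A, De Morgan for ∧/∨):
  (\forall p\, \forall y\, (T(y,p) \land T(p,y))) \lor (\forall p\, R(p))
Standardize variables apart so no two quantifiers bind the same name: p↦y1.
  (\forall p\, \forall y\, (T(y,p) \land T(p,y))) \lor (\forall y1\, R(y1))
Pull the quantifiers to the front (each side's bound variable is not free in the other side):
  \forall p\, \forall y\, \forall y1\, (T(y,p) \land T(p,y) \lor R(y1))

\forall p\, \forall y\, \forall y1\, (T(y,p) \land T(p,y) \lor R(y1))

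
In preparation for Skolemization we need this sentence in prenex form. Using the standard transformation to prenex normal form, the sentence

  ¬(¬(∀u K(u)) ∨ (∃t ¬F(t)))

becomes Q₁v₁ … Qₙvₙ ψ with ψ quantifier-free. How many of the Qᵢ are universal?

2

Push ¬ through the quantifiers and connectives to reach negation normal form:
  (∀u K(u)) ∧ (∀t F(t))
All bound variables are already distinct, so no renaming is needed.
Pull the quantifiers to the front (each side's bound variable is not free in the other side):
  ∀u ∀t (K(u) ∧ F(t))
The prefix is ∀u ∀t: 2 universal, 0 existential.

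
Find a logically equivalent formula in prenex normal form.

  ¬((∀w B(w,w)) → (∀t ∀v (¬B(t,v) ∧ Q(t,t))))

∀w ∃t ∃v (B(w,w) ∧ (B(t,v) ∨ ¬Q(t,t)))

First replace A → B with ¬A ∨ B.
  ¬(¬(∀w B(w,w)) ∨ (∀t ∀v (¬B(t,v) ∧ Q(t,t))))
Drive negations inward (¬∀x A ≡ ∃x ¬A, ¬∃x A ≡ ∀x ¬A, De Morgan for ∧/∨):
  (∀w B(w,w)) ∧ (∃t ∃v (B(t,v) ∨ ¬Q(t,t)))
Finally move all quantifiers to the prefix:
  ∀w ∃t ∃v (B(w,w) ∧ (B(t,v) ∨ ¬Q(t,t)))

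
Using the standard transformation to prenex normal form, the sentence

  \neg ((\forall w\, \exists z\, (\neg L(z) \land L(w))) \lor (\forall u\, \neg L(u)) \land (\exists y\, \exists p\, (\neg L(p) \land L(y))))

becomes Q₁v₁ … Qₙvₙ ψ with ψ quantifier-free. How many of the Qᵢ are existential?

2

Push ¬ through the quantifiers and connectives to reach negation normal form:
  (\exists w\, \forall z\, (L(z) \lor \neg L(w))) \land ((\exists u\, L(u)) \lor (\forall y\, \forall p\, (L(p) \lor \neg L(y))))
All bound variables are already distinct, so no renaming is needed.
Extract every quantifier outward, since the variables are now distinct and don't occur free across branches:
  \exists w\, \forall z\, \exists u\, \forall y\, \forall p\, ((L(z) \lor \neg L(w)) \land (L(u) \lor L(p) \lor \neg L(y)))
The prefix is \exists w \forall z \exists u \forall y \forall p: 3 universal, 2 existential.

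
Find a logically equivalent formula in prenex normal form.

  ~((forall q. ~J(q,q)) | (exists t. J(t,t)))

Move each ¬ inward, flipping quantifiers it crosses:
  (exists q. J(q,q)) & (forall t. ~J(t,t))
Pull the quantifiers to the front (each side's bound variable is not free in the other side):
  exists q. forall t. (J(q,q) & ~J(t,t))

exists q. forall t. (J(q,q) & ~J(t,t))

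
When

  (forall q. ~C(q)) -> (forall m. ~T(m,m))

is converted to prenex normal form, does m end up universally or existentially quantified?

Eliminate → and ↔ using ¬ and ∨.
  ~(forall q. ~C(q)) | (forall m. ~T(m,m))
Move each ¬ inward, flipping quantifiers it crosses:
  (exists q. C(q)) | (forall m. ~T(m,m))
Extract every quantifier outward, since the variables are now distinct and don't occur free across branches:
  exists q. forall m. (C(q) | ~T(m,m))
The quantifier forall m sits under an even number of negations (counting the antecedent side of each →), so it remains universal.

universal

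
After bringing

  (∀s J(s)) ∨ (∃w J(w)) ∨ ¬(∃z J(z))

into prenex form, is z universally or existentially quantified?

universal

Drive negations inward (¬∀x A ≡ ∃x ¬A, ¬∃x A ≡ ∀x ¬A, De Morgan for ∧/∨):
  (∀s J(s)) ∨ (∃w J(w)) ∨ (∀z ¬J(z))
All bound variables are already distinct, so no renaming is needed.
Finally move all quantifiers to the prefix:
  ∀s ∃w ∀z (J(s) ∨ J(w) ∨ ¬J(z))
The quantifier ∃z sits under an odd number of negations, so it flips to ∀z.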